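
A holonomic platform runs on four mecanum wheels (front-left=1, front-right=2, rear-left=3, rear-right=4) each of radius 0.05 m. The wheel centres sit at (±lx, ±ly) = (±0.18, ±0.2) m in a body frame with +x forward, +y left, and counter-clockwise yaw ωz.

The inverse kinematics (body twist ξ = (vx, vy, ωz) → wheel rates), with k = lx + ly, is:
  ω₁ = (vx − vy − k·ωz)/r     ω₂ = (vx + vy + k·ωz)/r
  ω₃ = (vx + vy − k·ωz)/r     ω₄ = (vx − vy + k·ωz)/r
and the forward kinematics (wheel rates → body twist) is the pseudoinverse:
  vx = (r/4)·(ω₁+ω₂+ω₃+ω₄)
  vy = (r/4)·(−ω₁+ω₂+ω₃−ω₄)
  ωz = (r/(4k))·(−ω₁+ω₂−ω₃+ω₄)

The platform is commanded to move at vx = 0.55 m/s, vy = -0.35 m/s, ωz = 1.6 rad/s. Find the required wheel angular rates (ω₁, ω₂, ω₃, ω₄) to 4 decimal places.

(5.8400, 16.1600, -8.1600, 30.1600)

k = lx + ly = 0.18 + 0.2 = 0.3800;  k·ωz = 0.3800·1.6 = 0.6080
ω₁ (FL) = (vx − vy − k·ωz)/r = 0.2920/0.05 = 5.8400
ω₂ (FR) = (vx + vy + k·ωz)/r = 0.8080/0.05 = 16.1600
ω₃ (RL) = (vx + vy − k·ωz)/r = -0.4080/0.05 = -8.1600
ω₄ (RR) = (vx − vy + k·ωz)/r = 1.5080/0.05 = 30.1600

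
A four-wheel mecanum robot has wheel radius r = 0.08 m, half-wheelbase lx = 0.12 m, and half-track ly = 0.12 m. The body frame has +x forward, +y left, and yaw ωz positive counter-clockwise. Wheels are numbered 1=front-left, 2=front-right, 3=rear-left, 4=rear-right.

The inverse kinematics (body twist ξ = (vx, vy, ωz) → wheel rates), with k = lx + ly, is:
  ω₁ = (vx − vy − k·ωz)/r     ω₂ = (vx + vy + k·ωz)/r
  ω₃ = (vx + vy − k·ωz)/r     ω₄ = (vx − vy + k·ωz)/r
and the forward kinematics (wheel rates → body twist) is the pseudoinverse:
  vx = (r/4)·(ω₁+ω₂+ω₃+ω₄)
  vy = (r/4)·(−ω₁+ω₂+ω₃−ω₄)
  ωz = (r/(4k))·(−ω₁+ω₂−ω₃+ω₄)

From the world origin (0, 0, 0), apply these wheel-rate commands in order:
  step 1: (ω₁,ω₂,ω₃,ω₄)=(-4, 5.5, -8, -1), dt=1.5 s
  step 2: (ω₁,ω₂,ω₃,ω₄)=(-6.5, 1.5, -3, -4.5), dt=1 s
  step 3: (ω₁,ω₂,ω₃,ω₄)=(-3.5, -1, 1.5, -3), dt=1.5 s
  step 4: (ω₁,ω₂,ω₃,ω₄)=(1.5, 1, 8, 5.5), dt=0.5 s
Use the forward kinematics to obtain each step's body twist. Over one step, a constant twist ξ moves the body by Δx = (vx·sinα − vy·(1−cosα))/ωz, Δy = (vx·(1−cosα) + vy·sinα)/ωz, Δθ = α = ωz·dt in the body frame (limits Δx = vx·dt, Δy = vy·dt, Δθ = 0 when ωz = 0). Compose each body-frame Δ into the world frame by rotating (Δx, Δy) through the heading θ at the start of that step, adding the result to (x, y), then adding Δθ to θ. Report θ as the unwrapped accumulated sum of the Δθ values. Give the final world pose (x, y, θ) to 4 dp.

(-0.2226, -0.6054, 2.2292)

step 1: ξ=(vx,vy,ωz)=(-0.1500, 0.0500, 1.3750), dt=1.5 → body Δ=(-0.1497, -0.1285, 2.0625) → world pose (-0.1497, -0.1285, 2.0625)
step 2: ξ=(vx,vy,ωz)=(-0.2500, 0.1900, 0.5417), dt=1.0 → body Δ=(-0.2882, 0.1148, 0.5417) → world pose (-0.1148, -0.4368, 2.6042)
step 3: ξ=(vx,vy,ωz)=(-0.1200, 0.1400, -0.1667), dt=1.5 → body Δ=(-0.1520, 0.2302, -0.2500) → world pose (-0.1021, -0.7123, 2.3542)
step 4: ξ=(vx,vy,ωz)=(0.3200, 0.0400, -0.2500), dt=0.5 → body Δ=(0.1608, 0.0100, -0.1250) → world pose (-0.2226, -0.6054, 2.2292)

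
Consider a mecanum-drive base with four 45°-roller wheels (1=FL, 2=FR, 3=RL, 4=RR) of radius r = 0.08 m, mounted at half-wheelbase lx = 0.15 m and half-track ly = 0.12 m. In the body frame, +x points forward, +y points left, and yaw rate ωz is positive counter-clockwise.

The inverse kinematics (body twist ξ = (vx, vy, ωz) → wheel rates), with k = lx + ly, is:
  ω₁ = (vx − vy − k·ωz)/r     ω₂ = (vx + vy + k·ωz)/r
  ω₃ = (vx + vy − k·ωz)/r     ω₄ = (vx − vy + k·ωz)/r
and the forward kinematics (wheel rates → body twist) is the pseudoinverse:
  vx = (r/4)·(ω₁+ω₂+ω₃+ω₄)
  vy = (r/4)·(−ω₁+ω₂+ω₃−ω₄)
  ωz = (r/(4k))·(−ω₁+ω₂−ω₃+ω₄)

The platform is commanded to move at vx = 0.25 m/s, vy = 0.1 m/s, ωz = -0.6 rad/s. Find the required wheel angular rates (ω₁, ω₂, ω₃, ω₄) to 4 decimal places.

k = lx + ly = 0.15 + 0.12 = 0.2700;  k·ωz = 0.2700·-0.6 = -0.1620
ω₁ (FL) = (vx − vy − k·ωz)/r = 0.3120/0.08 = 3.9000
ω₂ (FR) = (vx + vy + k·ωz)/r = 0.1880/0.08 = 2.3500
ω₃ (RL) = (vx + vy − k·ωz)/r = 0.5120/0.08 = 6.4000
ω₄ (RR) = (vx − vy + k·ωz)/r = -0.0120/0.08 = -0.1500

(3.9000, 2.3500, 6.4000, -0.1500)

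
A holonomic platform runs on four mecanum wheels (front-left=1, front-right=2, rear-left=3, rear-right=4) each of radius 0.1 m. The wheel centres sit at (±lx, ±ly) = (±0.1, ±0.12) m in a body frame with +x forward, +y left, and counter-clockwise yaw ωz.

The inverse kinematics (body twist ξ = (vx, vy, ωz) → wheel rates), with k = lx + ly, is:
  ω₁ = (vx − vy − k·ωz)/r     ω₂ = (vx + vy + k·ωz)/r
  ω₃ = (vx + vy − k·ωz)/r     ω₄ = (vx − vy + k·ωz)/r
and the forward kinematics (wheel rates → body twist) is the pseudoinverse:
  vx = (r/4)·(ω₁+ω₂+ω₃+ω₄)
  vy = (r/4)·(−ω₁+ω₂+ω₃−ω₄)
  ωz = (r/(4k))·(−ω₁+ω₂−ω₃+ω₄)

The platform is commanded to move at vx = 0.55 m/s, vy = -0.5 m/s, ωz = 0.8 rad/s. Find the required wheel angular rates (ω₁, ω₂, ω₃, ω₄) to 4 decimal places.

(8.7400, 2.2600, -1.2600, 12.2600)

k = lx + ly = 0.1 + 0.12 = 0.2200;  k·ωz = 0.2200·0.8 = 0.1760
ω₁ (FL) = (vx − vy − k·ωz)/r = 0.8740/0.1 = 8.7400
ω₂ (FR) = (vx + vy + k·ωz)/r = 0.2260/0.1 = 2.2600
ω₃ (RL) = (vx + vy − k·ωz)/r = -0.1260/0.1 = -1.2600
ω₄ (RR) = (vx − vy + k·ωz)/r = 1.2260/0.1 = 12.2600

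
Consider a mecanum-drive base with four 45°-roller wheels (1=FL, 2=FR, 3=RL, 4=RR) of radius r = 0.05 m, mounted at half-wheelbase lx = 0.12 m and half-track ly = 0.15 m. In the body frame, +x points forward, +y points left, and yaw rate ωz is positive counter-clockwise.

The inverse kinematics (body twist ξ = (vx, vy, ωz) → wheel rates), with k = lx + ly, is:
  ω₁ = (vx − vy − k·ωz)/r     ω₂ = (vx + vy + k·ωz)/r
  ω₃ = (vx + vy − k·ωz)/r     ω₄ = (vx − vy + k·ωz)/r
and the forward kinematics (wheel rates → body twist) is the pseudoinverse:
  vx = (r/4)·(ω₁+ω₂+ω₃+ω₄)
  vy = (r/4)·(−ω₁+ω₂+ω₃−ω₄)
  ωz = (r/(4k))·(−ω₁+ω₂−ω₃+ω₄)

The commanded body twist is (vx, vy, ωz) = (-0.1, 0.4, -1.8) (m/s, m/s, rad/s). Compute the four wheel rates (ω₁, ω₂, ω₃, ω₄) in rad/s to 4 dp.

k = lx + ly = 0.12 + 0.15 = 0.2700;  k·ωz = 0.2700·-1.8 = -0.4860
ω₁ (FL) = (vx − vy − k·ωz)/r = -0.0140/0.05 = -0.2800
ω₂ (FR) = (vx + vy + k·ωz)/r = -0.1860/0.05 = -3.7200
ω₃ (RL) = (vx + vy − k·ωz)/r = 0.7860/0.05 = 15.7200
ω₄ (RR) = (vx − vy + k·ωz)/r = -0.9860/0.05 = -19.7200

(-0.2800, -3.7200, 15.7200, -19.7200)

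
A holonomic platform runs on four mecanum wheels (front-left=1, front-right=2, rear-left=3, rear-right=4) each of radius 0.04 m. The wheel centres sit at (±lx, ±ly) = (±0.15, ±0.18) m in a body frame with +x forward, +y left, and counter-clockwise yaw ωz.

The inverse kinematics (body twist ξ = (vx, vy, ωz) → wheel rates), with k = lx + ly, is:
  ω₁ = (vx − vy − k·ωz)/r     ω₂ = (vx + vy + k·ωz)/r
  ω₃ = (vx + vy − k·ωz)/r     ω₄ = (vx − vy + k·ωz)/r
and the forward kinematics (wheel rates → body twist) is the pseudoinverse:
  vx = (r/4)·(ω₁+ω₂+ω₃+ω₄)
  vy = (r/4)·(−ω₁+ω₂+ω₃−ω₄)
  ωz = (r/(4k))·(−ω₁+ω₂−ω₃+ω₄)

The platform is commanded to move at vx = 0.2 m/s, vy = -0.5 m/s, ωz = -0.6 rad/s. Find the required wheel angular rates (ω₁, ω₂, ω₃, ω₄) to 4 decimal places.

(22.4500, -12.4500, -2.5500, 12.5500)

k = lx + ly = 0.15 + 0.18 = 0.3300;  k·ωz = 0.3300·-0.6 = -0.1980
ω₁ (FL) = (vx − vy − k·ωz)/r = 0.8980/0.04 = 22.4500
ω₂ (FR) = (vx + vy + k·ωz)/r = -0.4980/0.04 = -12.4500
ω₃ (RL) = (vx + vy − k·ωz)/r = -0.1020/0.04 = -2.5500
ω₄ (RR) = (vx − vy + k·ωz)/r = 0.5020/0.04 = 12.5500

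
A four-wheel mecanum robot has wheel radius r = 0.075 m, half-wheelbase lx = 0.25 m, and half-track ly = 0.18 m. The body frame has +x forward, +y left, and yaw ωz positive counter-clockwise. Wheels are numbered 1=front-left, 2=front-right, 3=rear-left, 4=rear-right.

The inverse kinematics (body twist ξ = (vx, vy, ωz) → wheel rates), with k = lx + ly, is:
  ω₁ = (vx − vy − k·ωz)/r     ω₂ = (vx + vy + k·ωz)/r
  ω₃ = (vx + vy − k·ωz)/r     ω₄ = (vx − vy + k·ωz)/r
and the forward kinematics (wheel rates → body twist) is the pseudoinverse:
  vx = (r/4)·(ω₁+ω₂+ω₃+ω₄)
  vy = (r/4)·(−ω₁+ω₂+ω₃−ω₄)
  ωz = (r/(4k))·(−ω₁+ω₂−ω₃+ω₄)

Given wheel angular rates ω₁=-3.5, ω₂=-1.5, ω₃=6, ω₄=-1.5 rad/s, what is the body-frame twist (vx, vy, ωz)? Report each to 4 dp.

k = lx + ly = 0.25 + 0.18 = 0.4300
ω₁+ω₂+ω₃+ω₄ = -0.5000  →  vx = (0.075/4)·-0.5000 = -0.0094
−ω₁+ω₂+ω₃−ω₄ = 9.5000  →  vy = (0.075/4)·9.5000 = 0.1781
−ω₁+ω₂−ω₃+ω₄ = -5.5000  →  ωz = (0.075/1.7200)·-5.5000 = -0.2398

(-0.0094, 0.1781, -0.2398)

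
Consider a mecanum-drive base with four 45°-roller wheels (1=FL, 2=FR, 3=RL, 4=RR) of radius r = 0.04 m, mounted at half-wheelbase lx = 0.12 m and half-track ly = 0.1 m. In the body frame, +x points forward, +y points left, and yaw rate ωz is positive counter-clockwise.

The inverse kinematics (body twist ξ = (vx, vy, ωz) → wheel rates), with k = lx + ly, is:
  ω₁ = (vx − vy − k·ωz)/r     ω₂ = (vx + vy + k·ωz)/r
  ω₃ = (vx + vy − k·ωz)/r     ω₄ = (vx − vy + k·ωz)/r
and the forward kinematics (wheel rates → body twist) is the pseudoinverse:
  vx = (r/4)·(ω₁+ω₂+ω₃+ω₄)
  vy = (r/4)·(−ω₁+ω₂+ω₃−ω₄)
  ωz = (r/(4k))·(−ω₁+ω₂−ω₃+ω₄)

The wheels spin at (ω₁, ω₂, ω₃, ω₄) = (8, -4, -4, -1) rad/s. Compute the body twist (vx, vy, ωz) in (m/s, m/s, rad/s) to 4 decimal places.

(-0.0100, -0.1500, -0.4091)

k = lx + ly = 0.12 + 0.1 = 0.2200
ω₁+ω₂+ω₃+ω₄ = -1.0000  →  vx = (0.04/4)·-1.0000 = -0.0100
−ω₁+ω₂+ω₃−ω₄ = -15.0000  →  vy = (0.04/4)·-15.0000 = -0.1500
−ω₁+ω₂−ω₃+ω₄ = -9.0000  →  ωz = (0.04/0.8800)·-9.0000 = -0.4091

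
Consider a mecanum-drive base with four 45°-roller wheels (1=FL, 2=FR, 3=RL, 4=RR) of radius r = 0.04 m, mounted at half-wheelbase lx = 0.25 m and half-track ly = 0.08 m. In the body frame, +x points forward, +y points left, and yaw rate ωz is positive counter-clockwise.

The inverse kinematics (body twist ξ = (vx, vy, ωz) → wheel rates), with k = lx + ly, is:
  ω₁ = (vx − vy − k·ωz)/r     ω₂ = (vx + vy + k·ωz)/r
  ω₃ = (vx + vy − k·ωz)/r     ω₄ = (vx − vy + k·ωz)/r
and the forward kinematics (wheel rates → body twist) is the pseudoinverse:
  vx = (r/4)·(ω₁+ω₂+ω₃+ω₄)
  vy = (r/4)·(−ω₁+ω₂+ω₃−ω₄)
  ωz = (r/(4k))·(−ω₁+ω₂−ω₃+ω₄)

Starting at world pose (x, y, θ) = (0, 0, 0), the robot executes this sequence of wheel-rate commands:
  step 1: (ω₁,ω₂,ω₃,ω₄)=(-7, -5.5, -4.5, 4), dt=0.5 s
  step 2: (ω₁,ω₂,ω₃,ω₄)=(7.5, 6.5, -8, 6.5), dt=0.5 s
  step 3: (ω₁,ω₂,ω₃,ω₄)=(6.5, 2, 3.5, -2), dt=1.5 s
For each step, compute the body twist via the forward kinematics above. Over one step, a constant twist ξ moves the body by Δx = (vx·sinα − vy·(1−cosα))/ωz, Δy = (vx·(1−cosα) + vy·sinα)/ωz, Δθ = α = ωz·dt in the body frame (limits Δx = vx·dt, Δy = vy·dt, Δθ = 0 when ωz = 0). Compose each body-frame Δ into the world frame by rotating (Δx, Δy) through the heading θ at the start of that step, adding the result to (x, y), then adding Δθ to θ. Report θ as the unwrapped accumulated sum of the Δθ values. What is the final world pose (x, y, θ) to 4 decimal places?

step 1: ξ=(vx,vy,ωz)=(-0.1300, -0.0700, 0.3030), dt=0.5 → body Δ=(-0.0621, -0.0398, 0.1515) → world pose (-0.0621, -0.0398, 0.1515)
step 2: ξ=(vx,vy,ωz)=(0.1250, -0.1550, 0.4091), dt=0.5 → body Δ=(0.0700, -0.0706, 0.2045) → world pose (0.0177, -0.0990, 0.3561)
step 3: ξ=(vx,vy,ωz)=(0.1000, 0.0100, -0.3030), dt=1.5 → body Δ=(0.1482, -0.0190, -0.4545) → world pose (0.1633, -0.0652, -0.0985)

(0.1633, -0.0652, -0.0985)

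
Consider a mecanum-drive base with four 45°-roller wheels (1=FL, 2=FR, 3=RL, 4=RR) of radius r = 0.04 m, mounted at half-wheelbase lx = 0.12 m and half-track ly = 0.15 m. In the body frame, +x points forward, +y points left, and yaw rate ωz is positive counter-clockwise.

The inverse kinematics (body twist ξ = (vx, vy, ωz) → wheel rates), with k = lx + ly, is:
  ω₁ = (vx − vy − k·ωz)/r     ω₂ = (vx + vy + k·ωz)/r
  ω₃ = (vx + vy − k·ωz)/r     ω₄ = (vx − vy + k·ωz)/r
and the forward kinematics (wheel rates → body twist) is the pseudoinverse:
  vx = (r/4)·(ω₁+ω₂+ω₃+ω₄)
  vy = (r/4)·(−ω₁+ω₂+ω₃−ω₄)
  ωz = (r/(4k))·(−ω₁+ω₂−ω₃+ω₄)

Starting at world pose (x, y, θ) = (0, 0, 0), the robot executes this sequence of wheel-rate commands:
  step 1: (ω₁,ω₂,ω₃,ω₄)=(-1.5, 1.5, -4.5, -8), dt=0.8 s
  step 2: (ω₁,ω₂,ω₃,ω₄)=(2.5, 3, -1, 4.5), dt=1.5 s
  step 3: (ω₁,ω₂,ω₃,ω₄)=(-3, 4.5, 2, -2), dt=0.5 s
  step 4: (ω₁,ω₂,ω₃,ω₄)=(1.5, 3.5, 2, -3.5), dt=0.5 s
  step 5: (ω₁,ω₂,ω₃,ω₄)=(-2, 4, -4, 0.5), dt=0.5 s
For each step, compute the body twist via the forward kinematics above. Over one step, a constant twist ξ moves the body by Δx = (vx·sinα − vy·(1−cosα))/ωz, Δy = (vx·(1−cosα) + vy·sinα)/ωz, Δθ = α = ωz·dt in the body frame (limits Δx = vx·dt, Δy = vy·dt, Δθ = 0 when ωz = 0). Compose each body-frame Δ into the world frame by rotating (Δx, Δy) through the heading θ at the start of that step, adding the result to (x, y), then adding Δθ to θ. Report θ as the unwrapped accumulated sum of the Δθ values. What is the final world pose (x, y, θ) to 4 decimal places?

(0.0255, 0.1009, 0.5130)

step 1: ξ=(vx,vy,ωz)=(-0.1250, 0.0650, -0.0185), dt=0.8 → body Δ=(-0.0996, 0.0527, -0.0148) → world pose (-0.0996, 0.0527, -0.0148)
step 2: ξ=(vx,vy,ωz)=(0.0900, -0.0500, 0.2222), dt=1.5 → body Δ=(0.1449, -0.0513, 0.3333) → world pose (0.0445, -0.0007, 0.3185)
step 3: ξ=(vx,vy,ωz)=(0.0150, 0.1150, 0.1296), dt=0.5 → body Δ=(0.0056, 0.0577, 0.0648) → world pose (0.0318, 0.0558, 0.3833)
step 4: ξ=(vx,vy,ωz)=(0.0350, 0.0750, -0.1296), dt=0.5 → body Δ=(0.0187, 0.0369, -0.0648) → world pose (0.0353, 0.0971, 0.3185)
step 5: ξ=(vx,vy,ωz)=(-0.0150, 0.0150, 0.3889), dt=0.5 → body Δ=(-0.0082, 0.0067, 0.1944) → world pose (0.0255, 0.1009, 0.5130)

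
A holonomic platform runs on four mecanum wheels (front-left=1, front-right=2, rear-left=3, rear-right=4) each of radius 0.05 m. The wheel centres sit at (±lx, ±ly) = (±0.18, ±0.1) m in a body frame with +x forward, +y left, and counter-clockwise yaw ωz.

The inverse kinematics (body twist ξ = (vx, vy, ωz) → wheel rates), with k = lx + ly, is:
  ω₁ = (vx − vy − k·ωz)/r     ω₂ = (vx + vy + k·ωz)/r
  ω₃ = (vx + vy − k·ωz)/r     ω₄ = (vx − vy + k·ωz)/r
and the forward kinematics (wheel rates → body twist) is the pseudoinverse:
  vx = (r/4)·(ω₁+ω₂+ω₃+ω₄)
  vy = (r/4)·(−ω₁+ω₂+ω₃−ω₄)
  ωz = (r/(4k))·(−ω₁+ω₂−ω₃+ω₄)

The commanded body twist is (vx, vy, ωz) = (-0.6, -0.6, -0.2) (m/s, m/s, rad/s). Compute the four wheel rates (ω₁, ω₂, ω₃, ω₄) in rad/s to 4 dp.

k = lx + ly = 0.18 + 0.1 = 0.2800;  k·ωz = 0.2800·-0.2 = -0.0560
ω₁ (FL) = (vx − vy − k·ωz)/r = 0.0560/0.05 = 1.1200
ω₂ (FR) = (vx + vy + k·ωz)/r = -1.2560/0.05 = -25.1200
ω₃ (RL) = (vx + vy − k·ωz)/r = -1.1440/0.05 = -22.8800
ω₄ (RR) = (vx − vy + k·ωz)/r = -0.0560/0.05 = -1.1200

(1.1200, -25.1200, -22.8800, -1.1200)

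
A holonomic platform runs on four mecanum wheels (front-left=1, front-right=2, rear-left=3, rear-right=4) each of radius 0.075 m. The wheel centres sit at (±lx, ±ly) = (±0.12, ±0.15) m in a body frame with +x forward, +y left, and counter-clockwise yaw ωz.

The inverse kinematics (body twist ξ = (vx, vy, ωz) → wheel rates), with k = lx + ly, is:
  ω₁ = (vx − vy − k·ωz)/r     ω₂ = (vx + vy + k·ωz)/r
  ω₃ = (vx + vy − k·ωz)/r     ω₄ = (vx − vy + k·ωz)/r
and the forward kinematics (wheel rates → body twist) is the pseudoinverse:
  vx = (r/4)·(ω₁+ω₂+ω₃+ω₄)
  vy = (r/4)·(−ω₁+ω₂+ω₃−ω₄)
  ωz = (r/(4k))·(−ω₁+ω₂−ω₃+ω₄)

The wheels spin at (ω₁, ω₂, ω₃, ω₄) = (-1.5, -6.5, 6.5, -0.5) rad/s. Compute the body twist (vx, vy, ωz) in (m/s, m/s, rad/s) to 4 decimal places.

(-0.0375, 0.0375, -0.8333)

k = lx + ly = 0.12 + 0.15 = 0.2700
ω₁+ω₂+ω₃+ω₄ = -2.0000  →  vx = (0.075/4)·-2.0000 = -0.0375
−ω₁+ω₂+ω₃−ω₄ = 2.0000  →  vy = (0.075/4)·2.0000 = 0.0375
−ω₁+ω₂−ω₃+ω₄ = -12.0000  →  ωz = (0.075/1.0800)·-12.0000 = -0.8333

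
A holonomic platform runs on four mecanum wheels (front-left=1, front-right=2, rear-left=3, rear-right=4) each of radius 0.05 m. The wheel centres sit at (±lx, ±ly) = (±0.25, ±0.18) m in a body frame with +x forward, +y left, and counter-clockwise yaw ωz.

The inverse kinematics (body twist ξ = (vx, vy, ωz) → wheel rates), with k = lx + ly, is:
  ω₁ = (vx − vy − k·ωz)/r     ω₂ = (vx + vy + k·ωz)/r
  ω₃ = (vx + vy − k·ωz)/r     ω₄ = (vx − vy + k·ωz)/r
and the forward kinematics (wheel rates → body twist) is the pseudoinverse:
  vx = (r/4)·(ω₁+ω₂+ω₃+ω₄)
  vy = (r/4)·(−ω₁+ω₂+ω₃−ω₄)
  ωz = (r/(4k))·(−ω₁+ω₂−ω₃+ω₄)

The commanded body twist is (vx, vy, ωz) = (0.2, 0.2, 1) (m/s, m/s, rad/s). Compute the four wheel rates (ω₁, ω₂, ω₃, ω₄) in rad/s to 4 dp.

k = lx + ly = 0.25 + 0.18 = 0.4300;  k·ωz = 0.4300·1 = 0.4300
ω₁ (FL) = (vx − vy − k·ωz)/r = -0.4300/0.05 = -8.6000
ω₂ (FR) = (vx + vy + k·ωz)/r = 0.8300/0.05 = 16.6000
ω₃ (RL) = (vx + vy − k·ωz)/r = -0.0300/0.05 = -0.6000
ω₄ (RR) = (vx − vy + k·ωz)/r = 0.4300/0.05 = 8.6000

(-8.6000, 16.6000, -0.6000, 8.6000)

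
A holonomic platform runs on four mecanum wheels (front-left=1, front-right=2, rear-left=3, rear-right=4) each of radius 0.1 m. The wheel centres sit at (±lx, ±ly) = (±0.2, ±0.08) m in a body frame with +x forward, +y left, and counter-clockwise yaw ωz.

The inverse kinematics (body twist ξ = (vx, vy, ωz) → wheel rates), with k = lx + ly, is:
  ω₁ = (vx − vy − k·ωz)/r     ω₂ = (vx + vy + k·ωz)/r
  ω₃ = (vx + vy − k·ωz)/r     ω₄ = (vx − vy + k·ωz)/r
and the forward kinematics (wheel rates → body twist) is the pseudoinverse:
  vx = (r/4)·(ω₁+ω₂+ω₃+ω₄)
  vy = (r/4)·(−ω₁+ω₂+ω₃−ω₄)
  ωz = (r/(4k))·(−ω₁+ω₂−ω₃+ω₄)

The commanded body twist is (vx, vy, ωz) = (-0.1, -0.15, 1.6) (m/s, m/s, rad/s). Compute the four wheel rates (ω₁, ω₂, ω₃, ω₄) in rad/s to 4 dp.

(-3.9800, 1.9800, -6.9800, 4.9800)

k = lx + ly = 0.2 + 0.08 = 0.2800;  k·ωz = 0.2800·1.6 = 0.4480
ω₁ (FL) = (vx − vy − k·ωz)/r = -0.3980/0.1 = -3.9800
ω₂ (FR) = (vx + vy + k·ωz)/r = 0.1980/0.1 = 1.9800
ω₃ (RL) = (vx + vy − k·ωz)/r = -0.6980/0.1 = -6.9800
ω₄ (RR) = (vx − vy + k·ωz)/r = 0.4980/0.1 = 4.9800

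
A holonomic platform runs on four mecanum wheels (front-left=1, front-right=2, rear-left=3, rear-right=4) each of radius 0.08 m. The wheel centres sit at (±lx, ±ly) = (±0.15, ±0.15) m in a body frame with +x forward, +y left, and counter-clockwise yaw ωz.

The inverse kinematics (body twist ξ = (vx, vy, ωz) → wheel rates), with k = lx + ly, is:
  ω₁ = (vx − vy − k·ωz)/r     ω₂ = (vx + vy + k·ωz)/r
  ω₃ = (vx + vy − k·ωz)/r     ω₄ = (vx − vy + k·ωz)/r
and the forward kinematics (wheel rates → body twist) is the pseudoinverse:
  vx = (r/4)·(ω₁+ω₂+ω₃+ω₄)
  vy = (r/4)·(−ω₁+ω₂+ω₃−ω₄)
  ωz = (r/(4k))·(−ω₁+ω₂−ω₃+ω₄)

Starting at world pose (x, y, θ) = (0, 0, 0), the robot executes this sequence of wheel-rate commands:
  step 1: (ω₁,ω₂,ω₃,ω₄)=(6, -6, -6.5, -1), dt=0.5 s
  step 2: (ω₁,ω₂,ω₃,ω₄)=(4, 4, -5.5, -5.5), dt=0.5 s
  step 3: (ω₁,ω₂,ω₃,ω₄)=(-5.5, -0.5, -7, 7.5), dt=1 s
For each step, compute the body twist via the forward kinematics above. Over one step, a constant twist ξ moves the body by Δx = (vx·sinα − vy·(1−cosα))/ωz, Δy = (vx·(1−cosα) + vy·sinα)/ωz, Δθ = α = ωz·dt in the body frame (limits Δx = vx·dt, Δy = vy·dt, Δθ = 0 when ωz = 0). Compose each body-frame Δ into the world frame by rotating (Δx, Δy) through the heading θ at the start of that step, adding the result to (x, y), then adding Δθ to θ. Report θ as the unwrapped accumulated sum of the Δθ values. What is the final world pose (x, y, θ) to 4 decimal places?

(-0.1413, -0.3626, 1.0833)

step 1: ξ=(vx,vy,ωz)=(-0.1500, -0.3500, -0.4333), dt=0.5 → body Δ=(-0.0933, -0.1655, -0.2167) → world pose (-0.0933, -0.1655, -0.2167)
step 2: ξ=(vx,vy,ωz)=(-0.0600, 0.0000, 0.0000), dt=0.5 → body Δ=(-0.0300, 0.0000, 0.0000) → world pose (-0.1226, -0.1591, -0.2167)
step 3: ξ=(vx,vy,ωz)=(-0.1100, -0.1900, 1.3000), dt=1.0 → body Δ=(0.0255, -0.2028, 1.3000) → world pose (-0.1413, -0.3626, 1.0833)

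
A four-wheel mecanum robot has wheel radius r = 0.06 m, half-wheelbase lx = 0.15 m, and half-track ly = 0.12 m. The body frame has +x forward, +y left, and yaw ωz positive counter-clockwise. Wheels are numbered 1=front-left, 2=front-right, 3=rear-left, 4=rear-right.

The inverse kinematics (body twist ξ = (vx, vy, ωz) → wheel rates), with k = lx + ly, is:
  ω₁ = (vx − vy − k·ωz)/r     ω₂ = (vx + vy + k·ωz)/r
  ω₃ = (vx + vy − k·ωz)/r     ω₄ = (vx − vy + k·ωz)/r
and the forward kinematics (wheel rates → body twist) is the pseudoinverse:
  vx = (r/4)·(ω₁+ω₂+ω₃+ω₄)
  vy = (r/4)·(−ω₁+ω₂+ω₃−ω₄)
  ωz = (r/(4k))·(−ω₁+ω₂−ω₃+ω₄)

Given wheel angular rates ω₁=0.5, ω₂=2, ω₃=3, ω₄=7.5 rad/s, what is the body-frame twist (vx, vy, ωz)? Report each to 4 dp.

k = lx + ly = 0.15 + 0.12 = 0.2700
ω₁+ω₂+ω₃+ω₄ = 13.0000  →  vx = (0.06/4)·13.0000 = 0.1950
−ω₁+ω₂+ω₃−ω₄ = -3.0000  →  vy = (0.06/4)·-3.0000 = -0.0450
−ω₁+ω₂−ω₃+ω₄ = 6.0000  →  ωz = (0.06/1.0800)·6.0000 = 0.3333

(0.1950, -0.0450, 0.3333)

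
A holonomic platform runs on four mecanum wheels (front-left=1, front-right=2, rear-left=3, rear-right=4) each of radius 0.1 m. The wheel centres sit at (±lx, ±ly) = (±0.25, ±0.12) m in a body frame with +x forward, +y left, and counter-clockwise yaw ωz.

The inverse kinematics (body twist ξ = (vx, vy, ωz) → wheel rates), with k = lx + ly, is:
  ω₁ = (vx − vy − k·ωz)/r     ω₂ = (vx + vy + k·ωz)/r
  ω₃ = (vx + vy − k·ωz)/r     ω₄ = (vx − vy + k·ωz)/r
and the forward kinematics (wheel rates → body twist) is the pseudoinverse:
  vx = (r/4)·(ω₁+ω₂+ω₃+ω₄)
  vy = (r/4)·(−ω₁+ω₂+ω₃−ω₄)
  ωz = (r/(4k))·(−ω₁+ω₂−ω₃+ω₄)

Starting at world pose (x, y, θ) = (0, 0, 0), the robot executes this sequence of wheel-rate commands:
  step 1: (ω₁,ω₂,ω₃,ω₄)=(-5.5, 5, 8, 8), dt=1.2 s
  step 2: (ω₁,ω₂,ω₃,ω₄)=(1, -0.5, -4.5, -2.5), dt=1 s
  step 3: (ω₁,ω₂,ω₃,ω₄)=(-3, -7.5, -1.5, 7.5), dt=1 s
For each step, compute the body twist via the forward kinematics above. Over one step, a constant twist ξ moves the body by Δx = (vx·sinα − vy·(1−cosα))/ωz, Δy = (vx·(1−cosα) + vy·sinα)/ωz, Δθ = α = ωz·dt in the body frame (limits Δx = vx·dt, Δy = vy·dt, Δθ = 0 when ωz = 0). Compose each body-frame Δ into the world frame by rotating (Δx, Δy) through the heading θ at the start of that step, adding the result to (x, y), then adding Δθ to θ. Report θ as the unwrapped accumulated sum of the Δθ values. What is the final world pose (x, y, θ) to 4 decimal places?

step 1: ξ=(vx,vy,ωz)=(0.3875, 0.2625, 0.7095), dt=1.2 → body Δ=(0.2846, 0.4646, 0.8514) → world pose (0.2846, 0.4646, 0.8514)
step 2: ξ=(vx,vy,ωz)=(-0.1625, -0.0875, 0.0338), dt=1.0 → body Δ=(-0.1610, -0.0902, 0.0338) → world pose (0.2464, 0.2840, 0.8851)
step 3: ξ=(vx,vy,ωz)=(-0.1125, -0.3375, 0.3041), dt=1.0 → body Δ=(-0.0599, -0.3493, 0.3041) → world pose (0.4789, 0.0165, 1.1892)

(0.4789, 0.0165, 1.1892)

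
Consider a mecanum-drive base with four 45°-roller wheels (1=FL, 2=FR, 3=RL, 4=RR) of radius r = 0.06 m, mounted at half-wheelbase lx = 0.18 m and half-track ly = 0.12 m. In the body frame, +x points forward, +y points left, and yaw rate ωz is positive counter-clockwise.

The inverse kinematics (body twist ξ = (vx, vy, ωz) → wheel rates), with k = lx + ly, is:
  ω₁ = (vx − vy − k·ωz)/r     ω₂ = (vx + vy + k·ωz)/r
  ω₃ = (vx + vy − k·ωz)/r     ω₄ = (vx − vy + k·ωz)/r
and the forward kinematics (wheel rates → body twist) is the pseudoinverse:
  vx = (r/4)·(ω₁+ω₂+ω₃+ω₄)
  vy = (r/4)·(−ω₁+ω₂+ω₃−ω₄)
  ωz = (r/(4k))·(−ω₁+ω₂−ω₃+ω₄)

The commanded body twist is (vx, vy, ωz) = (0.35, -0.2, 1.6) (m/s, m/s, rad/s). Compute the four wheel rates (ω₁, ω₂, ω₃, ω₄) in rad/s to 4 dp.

(1.1667, 10.5000, -5.5000, 17.1667)

k = lx + ly = 0.18 + 0.12 = 0.3000;  k·ωz = 0.3000·1.6 = 0.4800
ω₁ (FL) = (vx − vy − k·ωz)/r = 0.0700/0.06 = 1.1667
ω₂ (FR) = (vx + vy + k·ωz)/r = 0.6300/0.06 = 10.5000
ω₃ (RL) = (vx + vy − k·ωz)/r = -0.3300/0.06 = -5.5000
ω₄ (RR) = (vx − vy + k·ωz)/r = 1.0300/0.06 = 17.1667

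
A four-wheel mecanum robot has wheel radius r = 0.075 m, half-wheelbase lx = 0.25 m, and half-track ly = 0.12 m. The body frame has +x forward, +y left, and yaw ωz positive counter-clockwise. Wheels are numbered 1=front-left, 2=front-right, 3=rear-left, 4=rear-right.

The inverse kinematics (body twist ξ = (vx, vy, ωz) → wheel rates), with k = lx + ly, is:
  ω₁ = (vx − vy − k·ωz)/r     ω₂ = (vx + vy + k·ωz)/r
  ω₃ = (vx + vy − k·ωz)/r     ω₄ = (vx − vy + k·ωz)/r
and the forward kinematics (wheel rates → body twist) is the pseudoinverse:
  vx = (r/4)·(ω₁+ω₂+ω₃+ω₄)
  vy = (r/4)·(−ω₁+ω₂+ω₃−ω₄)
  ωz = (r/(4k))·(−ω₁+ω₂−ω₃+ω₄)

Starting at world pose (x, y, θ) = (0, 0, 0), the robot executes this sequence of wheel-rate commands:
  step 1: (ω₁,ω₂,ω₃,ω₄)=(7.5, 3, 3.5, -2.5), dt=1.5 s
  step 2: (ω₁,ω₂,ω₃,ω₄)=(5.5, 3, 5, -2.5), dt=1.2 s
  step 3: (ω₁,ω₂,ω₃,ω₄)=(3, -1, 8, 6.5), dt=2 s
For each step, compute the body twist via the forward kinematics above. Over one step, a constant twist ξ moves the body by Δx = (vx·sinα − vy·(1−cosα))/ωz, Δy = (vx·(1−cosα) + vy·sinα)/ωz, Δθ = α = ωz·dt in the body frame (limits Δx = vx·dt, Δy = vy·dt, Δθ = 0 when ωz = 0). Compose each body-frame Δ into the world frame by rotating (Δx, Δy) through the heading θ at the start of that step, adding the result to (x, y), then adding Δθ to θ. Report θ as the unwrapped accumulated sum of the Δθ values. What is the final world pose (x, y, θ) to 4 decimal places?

step 1: ξ=(vx,vy,ωz)=(0.2156, 0.0281, -0.5321), dt=1.5 → body Δ=(0.3061, -0.0845, -0.7981) → world pose (0.3061, -0.0845, -0.7981)
step 2: ξ=(vx,vy,ωz)=(0.2062, 0.0938, -0.5068), dt=1.2 → body Δ=(0.2657, 0.0327, -0.6081) → world pose (0.5150, -0.2519, -1.4062)
step 3: ξ=(vx,vy,ωz)=(0.3094, -0.0469, -0.2787), dt=2.0 → body Δ=(0.5617, -0.2570, -0.5574) → world pose (0.3535, -0.8482, -1.9637)

(0.3535, -0.8482, -1.9637)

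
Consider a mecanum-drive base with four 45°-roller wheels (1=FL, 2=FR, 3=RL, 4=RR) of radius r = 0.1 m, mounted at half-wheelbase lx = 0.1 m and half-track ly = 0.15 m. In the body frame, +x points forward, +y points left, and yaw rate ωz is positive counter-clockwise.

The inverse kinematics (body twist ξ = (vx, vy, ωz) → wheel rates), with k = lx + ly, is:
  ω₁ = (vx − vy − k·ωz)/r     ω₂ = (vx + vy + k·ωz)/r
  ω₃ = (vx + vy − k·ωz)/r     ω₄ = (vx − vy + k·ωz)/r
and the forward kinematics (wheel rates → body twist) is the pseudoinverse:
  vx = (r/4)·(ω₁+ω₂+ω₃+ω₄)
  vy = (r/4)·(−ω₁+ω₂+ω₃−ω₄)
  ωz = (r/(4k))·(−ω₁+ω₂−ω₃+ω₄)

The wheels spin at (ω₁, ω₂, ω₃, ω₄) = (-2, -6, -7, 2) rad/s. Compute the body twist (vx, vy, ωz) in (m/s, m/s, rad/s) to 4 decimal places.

(-0.3250, -0.3250, 0.5000)

k = lx + ly = 0.1 + 0.15 = 0.2500
ω₁+ω₂+ω₃+ω₄ = -13.0000  →  vx = (0.1/4)·-13.0000 = -0.3250
−ω₁+ω₂+ω₃−ω₄ = -13.0000  →  vy = (0.1/4)·-13.0000 = -0.3250
−ω₁+ω₂−ω₃+ω₄ = 5.0000  →  ωz = (0.1/1.0000)·5.0000 = 0.5000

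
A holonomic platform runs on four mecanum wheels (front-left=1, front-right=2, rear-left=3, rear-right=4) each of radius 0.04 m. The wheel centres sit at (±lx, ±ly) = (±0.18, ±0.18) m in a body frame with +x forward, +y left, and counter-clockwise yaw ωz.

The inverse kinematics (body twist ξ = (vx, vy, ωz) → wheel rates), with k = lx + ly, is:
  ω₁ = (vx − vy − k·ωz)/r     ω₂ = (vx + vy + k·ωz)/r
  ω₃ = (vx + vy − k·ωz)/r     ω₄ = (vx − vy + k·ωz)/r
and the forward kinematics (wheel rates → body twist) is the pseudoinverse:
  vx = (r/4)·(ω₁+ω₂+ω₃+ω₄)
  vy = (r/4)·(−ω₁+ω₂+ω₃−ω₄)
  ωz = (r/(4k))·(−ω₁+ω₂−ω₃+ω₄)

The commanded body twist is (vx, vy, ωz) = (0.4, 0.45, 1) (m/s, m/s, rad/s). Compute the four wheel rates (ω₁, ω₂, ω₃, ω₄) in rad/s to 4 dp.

k = lx + ly = 0.18 + 0.18 = 0.3600;  k·ωz = 0.3600·1 = 0.3600
ω₁ (FL) = (vx − vy − k·ωz)/r = -0.4100/0.04 = -10.2500
ω₂ (FR) = (vx + vy + k·ωz)/r = 1.2100/0.04 = 30.2500
ω₃ (RL) = (vx + vy − k·ωz)/r = 0.4900/0.04 = 12.2500
ω₄ (RR) = (vx − vy + k·ωz)/r = 0.3100/0.04 = 7.7500

(-10.2500, 30.2500, 12.2500, 7.7500)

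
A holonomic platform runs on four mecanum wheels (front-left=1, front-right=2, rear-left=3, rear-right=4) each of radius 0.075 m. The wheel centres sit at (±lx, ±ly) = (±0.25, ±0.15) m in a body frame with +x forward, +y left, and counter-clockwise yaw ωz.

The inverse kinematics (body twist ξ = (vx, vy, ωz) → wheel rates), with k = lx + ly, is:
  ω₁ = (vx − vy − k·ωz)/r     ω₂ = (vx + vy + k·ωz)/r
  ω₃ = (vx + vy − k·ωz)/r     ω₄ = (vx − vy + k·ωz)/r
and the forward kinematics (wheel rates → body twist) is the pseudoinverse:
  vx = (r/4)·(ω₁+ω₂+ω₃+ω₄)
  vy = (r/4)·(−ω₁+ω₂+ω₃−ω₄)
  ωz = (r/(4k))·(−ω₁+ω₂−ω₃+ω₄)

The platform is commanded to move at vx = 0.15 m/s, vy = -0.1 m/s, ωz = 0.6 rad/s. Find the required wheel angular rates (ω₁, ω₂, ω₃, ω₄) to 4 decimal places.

(0.1333, 3.8667, -2.5333, 6.5333)

k = lx + ly = 0.25 + 0.15 = 0.4000;  k·ωz = 0.4000·0.6 = 0.2400
ω₁ (FL) = (vx − vy − k·ωz)/r = 0.0100/0.075 = 0.1333
ω₂ (FR) = (vx + vy + k·ωz)/r = 0.2900/0.075 = 3.8667
ω₃ (RL) = (vx + vy − k·ωz)/r = -0.1900/0.075 = -2.5333
ω₄ (RR) = (vx − vy + k·ωz)/r = 0.4900/0.075 = 6.5333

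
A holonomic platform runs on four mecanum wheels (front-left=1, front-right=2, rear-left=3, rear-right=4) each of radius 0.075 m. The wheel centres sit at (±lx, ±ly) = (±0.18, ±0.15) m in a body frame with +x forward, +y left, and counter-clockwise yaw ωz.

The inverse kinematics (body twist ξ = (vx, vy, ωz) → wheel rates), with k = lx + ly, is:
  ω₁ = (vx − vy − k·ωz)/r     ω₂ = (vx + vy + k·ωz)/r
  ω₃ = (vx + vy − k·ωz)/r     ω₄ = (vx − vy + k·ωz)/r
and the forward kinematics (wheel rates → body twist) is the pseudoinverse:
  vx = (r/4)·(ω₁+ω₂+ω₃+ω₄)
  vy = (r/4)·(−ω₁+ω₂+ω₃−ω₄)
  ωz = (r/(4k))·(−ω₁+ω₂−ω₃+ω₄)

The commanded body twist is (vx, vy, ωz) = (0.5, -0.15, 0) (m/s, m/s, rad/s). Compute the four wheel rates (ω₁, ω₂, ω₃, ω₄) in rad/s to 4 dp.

(8.6667, 4.6667, 4.6667, 8.6667)

k = lx + ly = 0.18 + 0.15 = 0.3300;  k·ωz = 0.3300·0 = 0.0000
ω₁ (FL) = (vx − vy − k·ωz)/r = 0.6500/0.075 = 8.6667
ω₂ (FR) = (vx + vy + k·ωz)/r = 0.3500/0.075 = 4.6667
ω₃ (RL) = (vx + vy − k·ωz)/r = 0.3500/0.075 = 4.6667
ω₄ (RR) = (vx − vy + k·ωz)/r = 0.6500/0.075 = 8.6667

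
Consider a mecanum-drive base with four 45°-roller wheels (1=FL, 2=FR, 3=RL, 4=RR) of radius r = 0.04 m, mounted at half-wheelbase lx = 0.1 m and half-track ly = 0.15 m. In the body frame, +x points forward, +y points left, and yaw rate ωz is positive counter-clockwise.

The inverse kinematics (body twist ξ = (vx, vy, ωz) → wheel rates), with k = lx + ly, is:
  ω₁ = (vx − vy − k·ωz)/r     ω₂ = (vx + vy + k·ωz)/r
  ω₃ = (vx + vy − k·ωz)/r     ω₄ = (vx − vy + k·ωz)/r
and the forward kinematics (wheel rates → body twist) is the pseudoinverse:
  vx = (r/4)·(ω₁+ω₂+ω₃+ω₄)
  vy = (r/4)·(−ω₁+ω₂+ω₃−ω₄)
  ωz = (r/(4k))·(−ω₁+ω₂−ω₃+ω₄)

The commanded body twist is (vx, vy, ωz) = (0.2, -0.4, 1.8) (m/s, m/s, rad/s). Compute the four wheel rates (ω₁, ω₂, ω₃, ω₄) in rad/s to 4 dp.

(3.7500, 6.2500, -16.2500, 26.2500)

k = lx + ly = 0.1 + 0.15 = 0.2500;  k·ωz = 0.2500·1.8 = 0.4500
ω₁ (FL) = (vx − vy − k·ωz)/r = 0.1500/0.04 = 3.7500
ω₂ (FR) = (vx + vy + k·ωz)/r = 0.2500/0.04 = 6.2500
ω₃ (RL) = (vx + vy − k·ωz)/r = -0.6500/0.04 = -16.2500
ω₄ (RR) = (vx − vy + k·ωz)/r = 1.0500/0.04 = 26.2500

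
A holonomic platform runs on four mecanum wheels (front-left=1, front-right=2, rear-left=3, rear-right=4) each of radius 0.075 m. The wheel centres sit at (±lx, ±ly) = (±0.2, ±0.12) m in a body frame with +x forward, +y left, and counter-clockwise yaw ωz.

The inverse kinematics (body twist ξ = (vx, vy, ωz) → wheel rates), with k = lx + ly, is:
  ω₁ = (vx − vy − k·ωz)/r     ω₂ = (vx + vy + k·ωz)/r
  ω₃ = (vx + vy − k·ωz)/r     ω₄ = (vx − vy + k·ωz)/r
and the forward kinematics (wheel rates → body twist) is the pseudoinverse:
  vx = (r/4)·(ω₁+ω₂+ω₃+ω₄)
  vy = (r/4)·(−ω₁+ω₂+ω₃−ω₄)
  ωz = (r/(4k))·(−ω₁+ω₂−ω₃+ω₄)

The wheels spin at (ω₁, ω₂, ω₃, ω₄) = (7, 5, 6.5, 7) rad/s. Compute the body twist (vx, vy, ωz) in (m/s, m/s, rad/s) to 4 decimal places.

(0.4781, -0.0469, -0.0879)

k = lx + ly = 0.2 + 0.12 = 0.3200
ω₁+ω₂+ω₃+ω₄ = 25.5000  →  vx = (0.075/4)·25.5000 = 0.4781
−ω₁+ω₂+ω₃−ω₄ = -2.5000  →  vy = (0.075/4)·-2.5000 = -0.0469
−ω₁+ω₂−ω₃+ω₄ = -1.5000  →  ωz = (0.075/1.2800)·-1.5000 = -0.0879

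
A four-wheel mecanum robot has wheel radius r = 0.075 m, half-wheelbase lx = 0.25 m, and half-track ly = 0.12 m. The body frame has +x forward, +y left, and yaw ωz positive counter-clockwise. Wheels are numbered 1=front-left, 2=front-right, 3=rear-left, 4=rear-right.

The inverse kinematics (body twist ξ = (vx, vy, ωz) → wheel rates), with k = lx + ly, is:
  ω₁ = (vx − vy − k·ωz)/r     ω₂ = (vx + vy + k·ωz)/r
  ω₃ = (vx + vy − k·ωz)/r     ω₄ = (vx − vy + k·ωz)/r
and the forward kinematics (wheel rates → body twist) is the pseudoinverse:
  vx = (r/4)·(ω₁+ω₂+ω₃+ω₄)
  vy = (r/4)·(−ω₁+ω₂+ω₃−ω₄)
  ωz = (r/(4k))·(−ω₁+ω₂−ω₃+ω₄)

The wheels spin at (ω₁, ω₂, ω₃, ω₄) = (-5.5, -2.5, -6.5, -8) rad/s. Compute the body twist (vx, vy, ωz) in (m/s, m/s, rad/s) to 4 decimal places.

(-0.4219, 0.0844, 0.0760)

k = lx + ly = 0.25 + 0.12 = 0.3700
ω₁+ω₂+ω₃+ω₄ = -22.5000  →  vx = (0.075/4)·-22.5000 = -0.4219
−ω₁+ω₂+ω₃−ω₄ = 4.5000  →  vy = (0.075/4)·4.5000 = 0.0844
−ω₁+ω₂−ω₃+ω₄ = 1.5000  →  ωz = (0.075/1.4800)·1.5000 = 0.0760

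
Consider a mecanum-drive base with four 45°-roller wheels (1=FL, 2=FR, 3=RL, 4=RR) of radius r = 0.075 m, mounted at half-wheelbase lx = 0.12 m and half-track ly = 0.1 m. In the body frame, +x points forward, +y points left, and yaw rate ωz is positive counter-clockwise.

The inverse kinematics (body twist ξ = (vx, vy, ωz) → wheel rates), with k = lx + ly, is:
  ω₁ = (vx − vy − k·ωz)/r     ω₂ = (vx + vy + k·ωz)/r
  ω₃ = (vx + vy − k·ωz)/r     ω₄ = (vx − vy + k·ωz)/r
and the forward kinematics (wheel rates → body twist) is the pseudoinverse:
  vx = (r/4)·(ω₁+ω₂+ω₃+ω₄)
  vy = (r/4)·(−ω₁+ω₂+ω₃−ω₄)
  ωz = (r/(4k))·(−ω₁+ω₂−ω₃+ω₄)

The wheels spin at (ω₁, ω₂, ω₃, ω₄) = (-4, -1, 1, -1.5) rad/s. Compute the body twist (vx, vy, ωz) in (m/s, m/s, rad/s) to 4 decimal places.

k = lx + ly = 0.12 + 0.1 = 0.2200
ω₁+ω₂+ω₃+ω₄ = -5.5000  →  vx = (0.075/4)·-5.5000 = -0.1031
−ω₁+ω₂+ω₃−ω₄ = 5.5000  →  vy = (0.075/4)·5.5000 = 0.1031
−ω₁+ω₂−ω₃+ω₄ = 0.5000  →  ωz = (0.075/0.8800)·0.5000 = 0.0426

(-0.1031, 0.1031, 0.0426)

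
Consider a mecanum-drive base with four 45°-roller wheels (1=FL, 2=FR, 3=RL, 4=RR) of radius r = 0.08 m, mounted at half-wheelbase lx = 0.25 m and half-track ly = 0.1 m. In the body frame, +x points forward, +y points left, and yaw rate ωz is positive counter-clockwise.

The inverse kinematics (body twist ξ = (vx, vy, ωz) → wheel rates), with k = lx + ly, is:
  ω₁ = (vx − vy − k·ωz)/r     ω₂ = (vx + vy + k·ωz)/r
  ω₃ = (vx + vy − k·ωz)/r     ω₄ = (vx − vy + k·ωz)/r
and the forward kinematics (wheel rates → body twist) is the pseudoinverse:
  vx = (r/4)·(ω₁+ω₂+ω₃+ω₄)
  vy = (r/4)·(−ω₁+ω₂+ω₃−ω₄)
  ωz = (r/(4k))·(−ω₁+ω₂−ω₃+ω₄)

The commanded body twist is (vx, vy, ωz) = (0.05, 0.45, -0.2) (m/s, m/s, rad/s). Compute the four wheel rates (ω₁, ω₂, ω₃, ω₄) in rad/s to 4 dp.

k = lx + ly = 0.25 + 0.1 = 0.3500;  k·ωz = 0.3500·-0.2 = -0.0700
ω₁ (FL) = (vx − vy − k·ωz)/r = -0.3300/0.08 = -4.1250
ω₂ (FR) = (vx + vy + k·ωz)/r = 0.4300/0.08 = 5.3750
ω₃ (RL) = (vx + vy − k·ωz)/r = 0.5700/0.08 = 7.1250
ω₄ (RR) = (vx − vy + k·ωz)/r = -0.4700/0.08 = -5.8750

(-4.1250, 5.3750, 7.1250, -5.8750)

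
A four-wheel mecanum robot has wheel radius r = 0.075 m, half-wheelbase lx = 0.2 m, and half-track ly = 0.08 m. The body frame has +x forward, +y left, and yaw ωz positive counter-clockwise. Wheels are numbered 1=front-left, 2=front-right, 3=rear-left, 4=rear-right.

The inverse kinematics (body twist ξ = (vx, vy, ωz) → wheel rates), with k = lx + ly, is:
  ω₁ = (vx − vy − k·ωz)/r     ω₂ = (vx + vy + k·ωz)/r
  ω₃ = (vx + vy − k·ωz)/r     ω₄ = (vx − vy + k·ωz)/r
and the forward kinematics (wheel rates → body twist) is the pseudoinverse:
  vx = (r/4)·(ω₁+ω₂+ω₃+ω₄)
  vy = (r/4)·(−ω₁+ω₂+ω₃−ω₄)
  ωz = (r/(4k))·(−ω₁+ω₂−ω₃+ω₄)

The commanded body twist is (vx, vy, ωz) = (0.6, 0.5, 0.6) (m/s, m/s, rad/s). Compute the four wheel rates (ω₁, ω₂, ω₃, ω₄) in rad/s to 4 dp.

(-0.9067, 16.9067, 12.4267, 3.5733)

k = lx + ly = 0.2 + 0.08 = 0.2800;  k·ωz = 0.2800·0.6 = 0.1680
ω₁ (FL) = (vx − vy − k·ωz)/r = -0.0680/0.075 = -0.9067
ω₂ (FR) = (vx + vy + k·ωz)/r = 1.2680/0.075 = 16.9067
ω₃ (RL) = (vx + vy − k·ωz)/r = 0.9320/0.075 = 12.4267
ω₄ (RR) = (vx − vy + k·ωz)/r = 0.2680/0.075 = 3.5733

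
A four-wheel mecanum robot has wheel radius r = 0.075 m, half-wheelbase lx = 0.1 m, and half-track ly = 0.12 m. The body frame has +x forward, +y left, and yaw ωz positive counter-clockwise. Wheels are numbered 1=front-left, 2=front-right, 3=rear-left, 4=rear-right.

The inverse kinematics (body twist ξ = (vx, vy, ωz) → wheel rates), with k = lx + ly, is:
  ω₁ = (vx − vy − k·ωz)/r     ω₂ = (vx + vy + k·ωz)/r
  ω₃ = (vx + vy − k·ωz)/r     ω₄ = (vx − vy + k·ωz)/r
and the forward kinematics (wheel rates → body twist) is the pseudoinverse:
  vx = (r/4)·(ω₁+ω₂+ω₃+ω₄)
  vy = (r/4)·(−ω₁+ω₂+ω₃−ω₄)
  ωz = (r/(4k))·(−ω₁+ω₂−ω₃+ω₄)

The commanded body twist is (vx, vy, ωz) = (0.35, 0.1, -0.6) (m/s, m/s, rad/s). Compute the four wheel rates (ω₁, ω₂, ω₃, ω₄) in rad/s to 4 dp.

(5.0933, 4.2400, 7.7600, 1.5733)

k = lx + ly = 0.1 + 0.12 = 0.2200;  k·ωz = 0.2200·-0.6 = -0.1320
ω₁ (FL) = (vx − vy − k·ωz)/r = 0.3820/0.075 = 5.0933
ω₂ (FR) = (vx + vy + k·ωz)/r = 0.3180/0.075 = 4.2400
ω₃ (RL) = (vx + vy − k·ωz)/r = 0.5820/0.075 = 7.7600
ω₄ (RR) = (vx − vy + k·ωz)/r = 0.1180/0.075 = 1.5733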